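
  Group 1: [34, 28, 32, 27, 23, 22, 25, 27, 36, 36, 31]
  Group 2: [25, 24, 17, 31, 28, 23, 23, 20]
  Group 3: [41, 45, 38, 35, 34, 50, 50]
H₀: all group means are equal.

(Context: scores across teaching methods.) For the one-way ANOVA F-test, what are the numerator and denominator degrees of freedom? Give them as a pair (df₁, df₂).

k = 3 groups, N = 26 total
df = (k−1, N−k) = (3−1, 26−3) = (2, 23)

degrees of freedom = [2, 23]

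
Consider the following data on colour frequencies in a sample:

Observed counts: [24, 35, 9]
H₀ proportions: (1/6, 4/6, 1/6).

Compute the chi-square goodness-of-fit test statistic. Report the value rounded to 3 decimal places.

test statistic = 16.993

n = 68; E_i = n·p_i = [11.33, 45.33, 11.33]
χ² = (24−11.33)²/11.33 + (35−45.33)²/45.33 + (9−11.33)²/11.33 = 16.9926
df = 2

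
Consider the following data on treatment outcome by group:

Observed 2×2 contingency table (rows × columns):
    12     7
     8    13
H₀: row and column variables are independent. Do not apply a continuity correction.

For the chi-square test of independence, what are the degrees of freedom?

degrees of freedom = 1

df = (r−1)(c−1) = (2−1)·(2−1) = 1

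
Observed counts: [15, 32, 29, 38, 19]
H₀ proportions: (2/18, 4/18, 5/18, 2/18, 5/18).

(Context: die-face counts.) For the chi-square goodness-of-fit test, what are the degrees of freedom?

df = k − 1 = 5 − 1 = 4

degrees of freedom = 4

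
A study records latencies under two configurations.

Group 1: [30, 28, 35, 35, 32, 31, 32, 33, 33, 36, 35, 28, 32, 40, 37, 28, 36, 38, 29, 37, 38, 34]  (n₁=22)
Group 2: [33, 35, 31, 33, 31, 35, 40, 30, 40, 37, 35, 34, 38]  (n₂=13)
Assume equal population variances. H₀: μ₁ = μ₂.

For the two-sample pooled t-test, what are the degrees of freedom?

df = n₁ + n₂ − 2 = 22 + 13 − 2 = 33

degrees of freedom = 33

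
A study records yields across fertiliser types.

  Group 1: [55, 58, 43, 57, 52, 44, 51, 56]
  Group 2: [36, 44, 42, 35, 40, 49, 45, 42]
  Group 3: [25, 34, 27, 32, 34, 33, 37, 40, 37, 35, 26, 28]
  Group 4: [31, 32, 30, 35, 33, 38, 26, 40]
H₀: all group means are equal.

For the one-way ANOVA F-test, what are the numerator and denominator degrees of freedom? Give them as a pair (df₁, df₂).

k = 4 groups, N = 36 total
df = (k−1, N−k) = (4−1, 36−4) = (3, 32)

degrees of freedom = [3, 32]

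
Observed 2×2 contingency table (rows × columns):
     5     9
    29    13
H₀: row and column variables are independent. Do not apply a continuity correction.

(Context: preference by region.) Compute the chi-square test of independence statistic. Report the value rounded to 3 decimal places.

test statistic = 4.891

Row totals [14, 42], col totals [34, 22], n=56
χ² = (5−8.50)²/8.50 + (9−5.50)²/5.50 + (29−25.50)²/25.50 + (13−16.50)²/16.50 = 4.8913
df = 1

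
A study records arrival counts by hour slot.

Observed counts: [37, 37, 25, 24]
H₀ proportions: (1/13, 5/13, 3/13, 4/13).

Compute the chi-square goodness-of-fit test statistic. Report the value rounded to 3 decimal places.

test statistic = 87.868

n = 123; E_i = n·p_i = [9.46, 47.31, 28.38, 37.85]
χ² = (37−9.46)²/9.46 + (37−47.31)²/47.31 + (25−28.38)²/28.38 + (24−37.85)²/37.85 = 87.8678
df = 3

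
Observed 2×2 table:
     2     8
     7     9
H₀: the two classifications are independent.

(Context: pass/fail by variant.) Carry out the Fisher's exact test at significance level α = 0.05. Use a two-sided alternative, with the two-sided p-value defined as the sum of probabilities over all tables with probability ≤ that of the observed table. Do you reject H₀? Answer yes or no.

Margins: r₁=10, r₂=16, c₁=9, c₂=17, n=26
p_obs = C(10,2)·C(16,7)/C(26,9); sum pmf over tables with pmf ≤ p_obs
p-value (two-sided) = 0.39888
At α=0.05: p ≥ α → fail to reject H₀

reject H₀: no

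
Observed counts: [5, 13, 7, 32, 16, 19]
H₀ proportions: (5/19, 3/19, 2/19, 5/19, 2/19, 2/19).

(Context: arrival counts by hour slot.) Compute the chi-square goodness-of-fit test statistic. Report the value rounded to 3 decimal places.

n = 92; E_i = n·p_i = [24.21, 14.53, 9.68, 24.21, 9.68, 9.68]
χ² = (5−24.21)²/24.21 + (13−14.53)²/14.53 + (7−9.68)²/9.68 + (32−24.21)²/24.21 + (16−9.68)²/9.68 + (19−9.68)²/9.68 = 31.7341
df = 5

test statistic = 31.734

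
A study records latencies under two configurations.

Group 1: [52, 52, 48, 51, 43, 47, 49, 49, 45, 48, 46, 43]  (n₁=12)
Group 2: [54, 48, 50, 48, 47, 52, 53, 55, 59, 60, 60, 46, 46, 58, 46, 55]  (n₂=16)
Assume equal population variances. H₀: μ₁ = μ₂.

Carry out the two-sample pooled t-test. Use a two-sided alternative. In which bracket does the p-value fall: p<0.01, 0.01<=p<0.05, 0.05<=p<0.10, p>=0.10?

x̄₁=47.750, s₁=3.108, n₁=12
x̄₂=52.312, s₂=5.186, n₂=16
s_p² = [11·3.108² + 15·5.186²]/26 = 19.6034
SE = √(s_p²·(1/12+1/16)) = 1.6908
t = (47.750−52.312)/1.6908 = -2.6984
df = 26
p-value (two-sided) = 0.01208
→ bracket: 0.01<=p<0.05

p-value bracket: 0.01<=p<0.05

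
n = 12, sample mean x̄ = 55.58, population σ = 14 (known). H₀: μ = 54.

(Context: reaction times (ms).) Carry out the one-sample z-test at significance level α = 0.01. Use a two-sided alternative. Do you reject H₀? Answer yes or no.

reject H₀: no

SE = σ/√n = 14/√12 = 4.0415
z = (x̄−μ₀)/SE = (55.58−54)/4.0415 = 0.3909
p-value (two-sided) = 0.69584
At α=0.01: p ≥ α → fail to reject H₀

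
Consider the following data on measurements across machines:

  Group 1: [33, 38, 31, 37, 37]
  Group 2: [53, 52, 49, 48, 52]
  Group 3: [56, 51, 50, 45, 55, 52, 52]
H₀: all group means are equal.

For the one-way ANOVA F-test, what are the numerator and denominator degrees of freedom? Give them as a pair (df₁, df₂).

k = 3 groups, N = 17 total
df = (k−1, N−k) = (3−1, 17−3) = (2, 14)

degrees of freedom = [2, 14]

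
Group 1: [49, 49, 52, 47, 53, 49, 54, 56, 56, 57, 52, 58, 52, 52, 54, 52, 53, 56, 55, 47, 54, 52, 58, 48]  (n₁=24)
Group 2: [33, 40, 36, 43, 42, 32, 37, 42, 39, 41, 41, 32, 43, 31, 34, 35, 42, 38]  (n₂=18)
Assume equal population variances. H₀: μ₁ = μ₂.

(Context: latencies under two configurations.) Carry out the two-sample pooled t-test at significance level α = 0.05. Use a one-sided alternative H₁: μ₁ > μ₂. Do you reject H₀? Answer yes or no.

x̄₁=52.708, s₁=3.290, n₁=24
x̄₂=37.833, s₂=4.176, n₂=18
s_p² = [23·3.290² + 17·4.176²]/40 = 13.6365
SE = √(s_p²·(1/24+1/18)) = 1.1514
t = (52.708−37.833)/1.1514 = 12.9188
df = 40
p-value (one-sided, H₁ greater) = 0.00000
At α=0.05: p < α → reject H₀

reject H₀: yes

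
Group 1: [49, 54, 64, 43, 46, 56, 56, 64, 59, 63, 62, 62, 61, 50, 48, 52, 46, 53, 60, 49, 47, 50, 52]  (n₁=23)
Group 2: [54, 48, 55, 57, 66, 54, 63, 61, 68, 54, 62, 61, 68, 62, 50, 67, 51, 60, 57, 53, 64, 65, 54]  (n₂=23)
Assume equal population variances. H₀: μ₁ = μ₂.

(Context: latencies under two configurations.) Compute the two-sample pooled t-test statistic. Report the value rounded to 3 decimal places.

x̄₁=54.174, s₁=6.576, n₁=23
x̄₂=58.870, s₂=6.048, n₂=23
s_p² = [22·6.576² + 22·6.048²]/44 = 39.9071
SE = √(s_p²·(1/23+1/23)) = 1.8628
t = (54.174−58.870)/1.8628 = -2.5207
df = 44

test statistic = -2.521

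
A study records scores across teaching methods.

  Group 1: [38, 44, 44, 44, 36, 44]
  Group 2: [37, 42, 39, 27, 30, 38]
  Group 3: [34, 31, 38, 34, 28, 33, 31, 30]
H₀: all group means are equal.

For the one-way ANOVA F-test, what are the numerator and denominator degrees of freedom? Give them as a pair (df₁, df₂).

k = 3 groups, N = 20 total
df = (k−1, N−k) = (3−1, 20−3) = (2, 17)

degrees of freedom = [2, 17]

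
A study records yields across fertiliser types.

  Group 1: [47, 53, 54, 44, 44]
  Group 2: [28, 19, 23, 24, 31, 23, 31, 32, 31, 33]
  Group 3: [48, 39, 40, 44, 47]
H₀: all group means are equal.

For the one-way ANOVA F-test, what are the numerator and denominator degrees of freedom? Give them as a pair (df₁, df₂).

degrees of freedom = [2, 17]

k = 3 groups, N = 20 total
df = (k−1, N−k) = (3−1, 20−3) = (2, 17)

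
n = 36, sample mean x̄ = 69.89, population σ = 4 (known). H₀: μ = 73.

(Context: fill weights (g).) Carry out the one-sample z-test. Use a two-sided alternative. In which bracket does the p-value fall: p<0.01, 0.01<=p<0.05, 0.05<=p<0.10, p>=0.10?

p-value bracket: p<0.01

SE = σ/√n = 4/√36 = 0.6667
z = (x̄−μ₀)/SE = (69.89−73)/0.6667 = -4.6650
p-value (two-sided) = 0.00000
→ bracket: p<0.01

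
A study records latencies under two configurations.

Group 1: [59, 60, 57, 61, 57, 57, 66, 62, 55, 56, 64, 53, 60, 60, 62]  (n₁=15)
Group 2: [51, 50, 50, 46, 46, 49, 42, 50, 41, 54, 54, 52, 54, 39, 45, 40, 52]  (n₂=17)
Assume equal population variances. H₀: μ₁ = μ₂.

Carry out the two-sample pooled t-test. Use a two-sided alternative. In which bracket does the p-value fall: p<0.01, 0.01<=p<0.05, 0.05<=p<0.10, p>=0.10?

p-value bracket: p<0.01

x̄₁=59.267, s₁=3.494, n₁=15
x̄₂=47.941, s₂=5.056, n₂=17
s_p² = [14·3.494² + 16·5.056²]/30 = 19.3292
SE = √(s_p²·(1/15+1/17)) = 1.5574
t = (59.267−47.941)/1.5574 = 7.2719
df = 30
p-value (two-sided) = 0.00000
→ bracket: p<0.01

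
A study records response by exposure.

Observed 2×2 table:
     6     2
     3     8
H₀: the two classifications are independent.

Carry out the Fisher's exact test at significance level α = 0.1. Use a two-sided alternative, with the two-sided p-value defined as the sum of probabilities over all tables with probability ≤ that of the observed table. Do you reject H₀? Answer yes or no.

reject H₀: yes

Margins: r₁=8, r₂=11, c₁=9, c₂=10, n=19
p_obs = C(8,6)·C(11,3)/C(19,9); sum pmf over tables with pmf ≤ p_obs
p-value (two-sided) = 0.06978
At α=0.1: p < α → reject H₀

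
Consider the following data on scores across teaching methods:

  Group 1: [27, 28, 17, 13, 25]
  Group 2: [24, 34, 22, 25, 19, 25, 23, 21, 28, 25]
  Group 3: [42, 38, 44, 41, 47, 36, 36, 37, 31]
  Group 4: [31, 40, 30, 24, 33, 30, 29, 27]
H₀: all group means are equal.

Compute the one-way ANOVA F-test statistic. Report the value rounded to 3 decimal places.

Group means [22.00, 24.60, 39.11, 30.50], grand mean 29.750
SSB = Σnᵢ(x̄ᵢ−x̄)² = 1358.711; SSW = ΣΣ(x−x̄ᵢ)² = 673.289
MSB = 1358.711/3 = 452.9037; MSW = 673.289/28 = 24.0460
F = MSB/MSW = 18.8349
df = (3, 28)

test statistic = 18.835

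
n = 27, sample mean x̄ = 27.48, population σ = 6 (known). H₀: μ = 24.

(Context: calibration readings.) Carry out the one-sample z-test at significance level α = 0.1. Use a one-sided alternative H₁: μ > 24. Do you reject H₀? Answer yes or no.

reject H₀: yes

SE = σ/√n = 6/√27 = 1.1547
z = (x̄−μ₀)/SE = (27.48−24)/1.1547 = 3.0138
p-value (one-sided, H₁ greater) = 0.00129
At α=0.1: p < α → reject H₀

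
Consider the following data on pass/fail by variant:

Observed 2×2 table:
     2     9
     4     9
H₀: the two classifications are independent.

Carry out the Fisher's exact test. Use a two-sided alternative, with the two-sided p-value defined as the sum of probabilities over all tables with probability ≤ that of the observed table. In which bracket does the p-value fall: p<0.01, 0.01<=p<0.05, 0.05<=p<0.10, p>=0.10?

Margins: r₁=11, r₂=13, c₁=6, c₂=18, n=24
p_obs = C(11,2)·C(13,4)/C(24,6); sum pmf over tables with pmf ≤ p_obs
p-value (two-sided) = 0.64940
→ bracket: p>=0.10

p-value bracket: p>=0.10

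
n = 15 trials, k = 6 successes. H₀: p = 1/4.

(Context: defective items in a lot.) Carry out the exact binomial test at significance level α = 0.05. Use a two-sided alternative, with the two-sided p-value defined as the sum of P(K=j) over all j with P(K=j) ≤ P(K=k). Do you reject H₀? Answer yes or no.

Exact binomial: n=15, k=6, p₀=1/4=0.2500
P(X=j) = C(n,j)·p₀^j·(1−p₀)^(n−j); p = Σ P(X=j) over j with P(X=j) ≤ P(X=6)
p-value (two-sided) = 0.22855
At α=0.05: p ≥ α → fail to reject H₀

reject H₀: no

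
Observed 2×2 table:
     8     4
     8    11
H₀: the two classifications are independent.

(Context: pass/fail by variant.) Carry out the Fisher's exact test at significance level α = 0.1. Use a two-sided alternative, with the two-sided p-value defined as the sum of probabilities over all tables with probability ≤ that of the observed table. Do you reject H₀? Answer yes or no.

reject H₀: no

Margins: r₁=12, r₂=19, c₁=16, c₂=15, n=31
p_obs = C(12,8)·C(19,8)/C(31,16); sum pmf over tables with pmf ≤ p_obs
p-value (two-sided) = 0.27337
At α=0.1: p ≥ α → fail to reject H₀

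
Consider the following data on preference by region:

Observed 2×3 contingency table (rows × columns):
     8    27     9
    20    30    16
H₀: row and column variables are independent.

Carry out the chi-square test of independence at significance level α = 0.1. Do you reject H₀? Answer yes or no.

Row totals [44, 66], col totals [28, 57, 25], n=110
χ² = (8−11.20)²/11.20 + (27−22.80)²/22.80 + (9−10.00)²/10.00 + (20−16.80)²/16.80 + (30−34.20)²/34.20 + (16−15.00)²/15.00 = 2.9799
df = 2
p-value (upper-tail) = 0.22538
At α=0.1: p ≥ α → fail to reject H₀

reject H₀: no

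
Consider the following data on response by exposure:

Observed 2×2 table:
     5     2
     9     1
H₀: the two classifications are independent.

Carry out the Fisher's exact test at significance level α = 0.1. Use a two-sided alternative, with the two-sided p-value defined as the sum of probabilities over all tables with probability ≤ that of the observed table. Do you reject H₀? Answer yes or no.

Margins: r₁=7, r₂=10, c₁=14, c₂=3, n=17
p_obs = C(7,5)·C(10,9)/C(17,14); sum pmf over tables with pmf ≤ p_obs
p-value (two-sided) = 0.53676
At α=0.1: p ≥ α → fail to reject H₀

reject H₀: no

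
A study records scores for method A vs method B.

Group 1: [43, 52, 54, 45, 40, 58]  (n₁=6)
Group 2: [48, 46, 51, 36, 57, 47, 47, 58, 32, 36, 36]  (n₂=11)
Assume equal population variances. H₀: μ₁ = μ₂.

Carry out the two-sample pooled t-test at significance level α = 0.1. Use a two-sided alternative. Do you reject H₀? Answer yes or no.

reject H₀: no

x̄₁=48.667, s₁=7.033, n₁=6
x̄₂=44.909, s₂=8.826, n₂=11
s_p² = [5·7.033² + 10·8.826²]/15 = 68.4162
SE = √(s_p²·(1/6+1/11)) = 4.1979
t = (48.667−44.909)/4.1979 = 0.8951
df = 15
p-value (two-sided) = 0.38487
At α=0.1: p ≥ α → fail to reject H₀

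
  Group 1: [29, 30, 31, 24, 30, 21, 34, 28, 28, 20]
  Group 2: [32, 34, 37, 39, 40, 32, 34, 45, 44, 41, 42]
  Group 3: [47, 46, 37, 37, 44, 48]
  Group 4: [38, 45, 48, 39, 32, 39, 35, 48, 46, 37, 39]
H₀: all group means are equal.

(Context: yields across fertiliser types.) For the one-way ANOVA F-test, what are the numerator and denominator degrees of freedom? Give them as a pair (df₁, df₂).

degrees of freedom = [3, 34]

k = 4 groups, N = 38 total
df = (k−1, N−k) = (4−1, 38−4) = (3, 34)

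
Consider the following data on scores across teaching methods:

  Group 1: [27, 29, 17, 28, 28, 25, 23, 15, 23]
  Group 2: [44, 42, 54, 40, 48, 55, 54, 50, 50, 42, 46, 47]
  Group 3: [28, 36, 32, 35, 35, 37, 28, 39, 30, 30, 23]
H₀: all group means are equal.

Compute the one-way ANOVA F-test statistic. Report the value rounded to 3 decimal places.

Group means [23.89, 47.67, 32.09], grand mean 35.625
SSB = Σnᵢ(x̄ᵢ−x̄)² = 3117.035; SSW = ΣΣ(x−x̄ᵢ)² = 712.465
MSB = 3117.035/2 = 1558.5177; MSW = 712.465/29 = 24.5677
F = MSB/MSW = 63.4376
df = (2, 29)

test statistic = 63.438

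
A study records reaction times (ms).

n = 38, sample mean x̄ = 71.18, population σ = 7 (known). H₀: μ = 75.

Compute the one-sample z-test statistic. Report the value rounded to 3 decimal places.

SE = σ/√n = 7/√38 = 1.1355
z = (x̄−μ₀)/SE = (71.18−75)/1.1355 = -3.3640

test statistic = -3.364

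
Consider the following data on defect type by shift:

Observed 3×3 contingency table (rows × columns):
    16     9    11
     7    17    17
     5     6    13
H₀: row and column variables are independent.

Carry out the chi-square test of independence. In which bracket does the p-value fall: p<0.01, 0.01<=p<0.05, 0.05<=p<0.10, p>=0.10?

p-value bracket: 0.01<=p<0.05

Row totals [36, 41, 24], col totals [28, 32, 41], n=101
χ² = (16−9.98)²/9.98 + (9−11.41)²/11.41 + (11−14.61)²/14.61 + (7−11.37)²/11.37 + (17−12.99)²/12.99 + (17−16.64)²/16.64 + (5−6.65)²/6.65 + (6−7.60)²/7.60 + (13−9.74)²/9.74 = 9.7933
df = 4
p-value (upper-tail) = 0.04406
→ bracket: 0.01<=p<0.05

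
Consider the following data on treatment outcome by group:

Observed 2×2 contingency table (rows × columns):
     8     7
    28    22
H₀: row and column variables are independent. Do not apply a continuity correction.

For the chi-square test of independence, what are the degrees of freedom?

degrees of freedom = 1

df = (r−1)(c−1) = (2−1)·(2−1) = 1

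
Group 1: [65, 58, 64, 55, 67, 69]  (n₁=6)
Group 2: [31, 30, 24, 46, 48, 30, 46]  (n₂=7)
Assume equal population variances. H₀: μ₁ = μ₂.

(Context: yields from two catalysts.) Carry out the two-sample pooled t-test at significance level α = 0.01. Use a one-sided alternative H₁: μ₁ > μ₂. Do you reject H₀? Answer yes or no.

reject H₀: yes

x̄₁=63.000, s₁=5.404, n₁=6
x̄₂=36.429, s₂=9.863, n₂=7
s_p² = [5·5.404² + 6·9.863²]/11 = 66.3377
SE = √(s_p²·(1/6+1/7)) = 4.5313
t = (63.000−36.429)/4.5313 = 5.8639
df = 11
p-value (one-sided, H₁ greater) = 0.00005
At α=0.01: p < α → reject H₀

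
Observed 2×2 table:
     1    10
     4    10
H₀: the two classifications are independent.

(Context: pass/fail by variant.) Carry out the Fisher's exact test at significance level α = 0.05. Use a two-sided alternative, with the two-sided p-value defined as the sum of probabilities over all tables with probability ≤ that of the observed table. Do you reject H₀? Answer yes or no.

reject H₀: no

Margins: r₁=11, r₂=14, c₁=5, c₂=20, n=25
p_obs = C(11,1)·C(14,4)/C(25,5); sum pmf over tables with pmf ≤ p_obs
p-value (two-sided) = 0.34058
At α=0.05: p ≥ α → fail to reject H₀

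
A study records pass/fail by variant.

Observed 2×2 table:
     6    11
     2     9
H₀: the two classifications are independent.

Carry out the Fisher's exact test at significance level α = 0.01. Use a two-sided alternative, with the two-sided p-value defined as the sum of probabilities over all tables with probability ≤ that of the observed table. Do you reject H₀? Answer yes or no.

Margins: r₁=17, r₂=11, c₁=8, c₂=20, n=28
p_obs = C(17,6)·C(11,2)/C(28,8); sum pmf over tables with pmf ≤ p_obs
p-value (two-sided) = 0.41880
At α=0.01: p ≥ α → fail to reject H₀

reject H₀: no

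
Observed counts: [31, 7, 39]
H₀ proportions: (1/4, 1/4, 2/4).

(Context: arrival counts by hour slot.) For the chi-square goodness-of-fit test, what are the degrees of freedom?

df = k − 1 = 3 − 1 = 2

degrees of freedom = 2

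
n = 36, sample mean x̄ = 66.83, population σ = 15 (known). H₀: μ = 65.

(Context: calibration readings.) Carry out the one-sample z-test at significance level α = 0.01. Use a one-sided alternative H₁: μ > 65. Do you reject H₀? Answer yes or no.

SE = σ/√n = 15/√36 = 2.5000
z = (x̄−μ₀)/SE = (66.83−65)/2.5000 = 0.7320
p-value (one-sided, H₁ greater) = 0.23208
At α=0.01: p ≥ α → fail to reject H₀

reject H₀: no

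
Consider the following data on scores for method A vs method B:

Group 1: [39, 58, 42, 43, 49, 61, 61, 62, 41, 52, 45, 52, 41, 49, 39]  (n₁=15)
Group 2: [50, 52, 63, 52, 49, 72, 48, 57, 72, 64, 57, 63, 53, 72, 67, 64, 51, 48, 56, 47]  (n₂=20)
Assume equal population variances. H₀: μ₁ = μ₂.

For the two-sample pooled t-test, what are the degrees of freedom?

df = n₁ + n₂ − 2 = 15 + 20 − 2 = 33

degrees of freedom = 33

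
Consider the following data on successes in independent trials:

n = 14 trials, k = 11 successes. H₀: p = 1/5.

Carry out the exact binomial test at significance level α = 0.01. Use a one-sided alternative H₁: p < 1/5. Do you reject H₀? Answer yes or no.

reject H₀: no

Exact binomial: n=14, k=11, p₀=1/5=0.2000
P(X≤11) from Σ C(n,i)·p₀^i·(1−p₀)^(n−i)
p-value (one-sided, H₁ less) = 1.00000
At α=0.01: p ≥ α → fail to reject H₀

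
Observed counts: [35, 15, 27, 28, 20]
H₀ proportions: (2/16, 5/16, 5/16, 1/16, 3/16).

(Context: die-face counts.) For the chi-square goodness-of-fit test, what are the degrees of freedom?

df = k − 1 = 5 − 1 = 4

degrees of freedom = 4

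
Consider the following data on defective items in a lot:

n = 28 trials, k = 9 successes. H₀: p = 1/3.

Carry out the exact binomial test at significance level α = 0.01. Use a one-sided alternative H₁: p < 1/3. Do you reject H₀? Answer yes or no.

reject H₀: no

Exact binomial: n=28, k=9, p₀=1/3=0.3333
P(X≤9) from Σ C(n,i)·p₀^i·(1−p₀)^(n−i)
p-value (one-sided, H₁ less) = 0.53551
At α=0.01: p ≥ α → fail to reject H₀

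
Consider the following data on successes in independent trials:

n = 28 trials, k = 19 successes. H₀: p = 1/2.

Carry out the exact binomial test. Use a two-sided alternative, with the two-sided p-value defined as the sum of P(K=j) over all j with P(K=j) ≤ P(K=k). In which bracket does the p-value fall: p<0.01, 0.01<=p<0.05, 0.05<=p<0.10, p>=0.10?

Exact binomial: n=28, k=19, p₀=1/2=0.5000
P(X=j) = C(n,j)·p₀^j·(1−p₀)^(n−j); p = Σ P(X=j) over j with P(X=j) ≤ P(X=19)
p-value (two-sided) = 0.08716
→ bracket: 0.05<=p<0.10

p-value bracket: 0.05<=p<0.10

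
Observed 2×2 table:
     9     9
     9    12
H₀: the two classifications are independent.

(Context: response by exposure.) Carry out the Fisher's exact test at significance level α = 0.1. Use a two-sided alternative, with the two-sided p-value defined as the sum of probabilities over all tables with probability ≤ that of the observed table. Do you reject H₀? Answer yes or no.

Margins: r₁=18, r₂=21, c₁=18, c₂=21, n=39
p_obs = C(18,9)·C(21,9)/C(39,18); sum pmf over tables with pmf ≤ p_obs
p-value (two-sided) = 0.75250
At α=0.1: p ≥ α → fail to reject H₀

reject H₀: no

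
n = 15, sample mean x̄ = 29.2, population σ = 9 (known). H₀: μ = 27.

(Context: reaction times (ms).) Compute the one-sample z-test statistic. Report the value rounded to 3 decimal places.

SE = σ/√n = 9/√15 = 2.3238
z = (x̄−μ₀)/SE = (29.2−27)/2.3238 = 0.9467

test statistic = 0.947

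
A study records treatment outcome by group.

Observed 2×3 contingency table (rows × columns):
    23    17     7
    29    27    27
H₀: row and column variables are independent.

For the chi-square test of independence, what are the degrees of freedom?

df = (r−1)(c−1) = (2−1)·(3−1) = 2

degrees of freedom = 2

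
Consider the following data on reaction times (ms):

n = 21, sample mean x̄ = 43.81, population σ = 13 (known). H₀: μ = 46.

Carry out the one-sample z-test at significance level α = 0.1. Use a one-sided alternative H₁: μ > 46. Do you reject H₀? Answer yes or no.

reject H₀: no

SE = σ/√n = 13/√21 = 2.8368
z = (x̄−μ₀)/SE = (43.81−46)/2.8368 = -0.7720
p-value (one-sided, H₁ greater) = 0.77994
At α=0.1: p ≥ α → fail to reject H₀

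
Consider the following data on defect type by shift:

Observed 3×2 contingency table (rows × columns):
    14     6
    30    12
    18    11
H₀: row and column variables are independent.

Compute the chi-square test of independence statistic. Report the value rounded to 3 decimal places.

Row totals [20, 42, 29], col totals [62, 29], n=91
χ² = (14−13.63)²/13.63 + (6−6.37)²/6.37 + (30−28.62)²/28.62 + (12−13.38)²/13.38 + (18−19.76)²/19.76 + (11−9.24)²/9.24 = 0.7333
df = 2

test statistic = 0.733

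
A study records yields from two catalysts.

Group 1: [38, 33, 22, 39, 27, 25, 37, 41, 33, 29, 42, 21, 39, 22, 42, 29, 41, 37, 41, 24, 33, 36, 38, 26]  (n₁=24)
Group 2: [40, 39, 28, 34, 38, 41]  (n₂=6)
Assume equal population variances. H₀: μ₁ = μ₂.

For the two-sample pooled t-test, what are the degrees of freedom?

degrees of freedom = 28

df = n₁ + n₂ − 2 = 24 + 6 − 2 = 28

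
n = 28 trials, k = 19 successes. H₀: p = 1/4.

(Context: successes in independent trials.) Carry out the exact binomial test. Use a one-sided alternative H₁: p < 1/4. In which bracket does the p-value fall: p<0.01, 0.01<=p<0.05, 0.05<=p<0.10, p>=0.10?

Exact binomial: n=28, k=19, p₀=1/4=0.2500
P(X≤19) from Σ C(n,i)·p₀^i·(1−p₀)^(n−i)
p-value (one-sided, H₁ less) = 1.00000
→ bracket: p>=0.10

p-value bracket: p>=0.10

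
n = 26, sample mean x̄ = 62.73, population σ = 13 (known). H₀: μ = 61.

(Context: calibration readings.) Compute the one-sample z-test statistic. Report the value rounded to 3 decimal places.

test statistic = 0.679

SE = σ/√n = 13/√26 = 2.5495
z = (x̄−μ₀)/SE = (62.73−61)/2.5495 = 0.6786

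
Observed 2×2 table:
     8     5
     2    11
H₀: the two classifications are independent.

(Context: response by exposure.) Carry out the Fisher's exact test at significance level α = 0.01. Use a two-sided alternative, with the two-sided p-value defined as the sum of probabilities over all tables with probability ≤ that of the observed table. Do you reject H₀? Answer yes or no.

reject H₀: no

Margins: r₁=13, r₂=13, c₁=10, c₂=16, n=26
p_obs = C(13,8)·C(13,2)/C(26,10); sum pmf over tables with pmf ≤ p_obs
p-value (two-sided) = 0.04141
At α=0.01: p ≥ α → fail to reject H₀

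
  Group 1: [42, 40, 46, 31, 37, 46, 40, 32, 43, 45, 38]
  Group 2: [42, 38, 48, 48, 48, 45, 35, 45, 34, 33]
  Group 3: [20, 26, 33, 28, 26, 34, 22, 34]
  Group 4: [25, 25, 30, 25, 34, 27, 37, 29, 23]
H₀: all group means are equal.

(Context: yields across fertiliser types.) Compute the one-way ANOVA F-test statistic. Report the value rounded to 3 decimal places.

test statistic = 17.513

Group means [40.00, 41.60, 27.88, 28.33], grand mean 35.105
SSB = Σnᵢ(x̄ᵢ−x̄)² = 1516.304; SSW = ΣΣ(x−x̄ᵢ)² = 981.275
MSB = 1516.304/3 = 505.4346; MSW = 981.275/34 = 28.8610
F = MSB/MSW = 17.5127
df = (3, 34)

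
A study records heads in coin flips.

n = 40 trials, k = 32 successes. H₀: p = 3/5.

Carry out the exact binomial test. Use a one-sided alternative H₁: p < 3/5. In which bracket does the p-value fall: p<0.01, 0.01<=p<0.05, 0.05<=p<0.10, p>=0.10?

Exact binomial: n=40, k=32, p₀=3/5=0.6000
P(X≤32) from Σ C(n,i)·p₀^i·(1−p₀)^(n−i)
p-value (one-sided, H₁ less) = 0.99795
→ bracket: p>=0.10

p-value bracket: p>=0.10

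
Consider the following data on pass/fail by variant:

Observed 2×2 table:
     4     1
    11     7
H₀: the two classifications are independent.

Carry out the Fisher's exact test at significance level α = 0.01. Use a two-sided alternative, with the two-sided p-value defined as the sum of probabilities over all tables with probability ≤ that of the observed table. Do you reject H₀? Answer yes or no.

Margins: r₁=5, r₂=18, c₁=15, c₂=8, n=23
p_obs = C(5,4)·C(18,11)/C(23,15); sum pmf over tables with pmf ≤ p_obs
p-value (two-sided) = 0.62139
At α=0.01: p ≥ α → fail to reject H₀

reject H₀: no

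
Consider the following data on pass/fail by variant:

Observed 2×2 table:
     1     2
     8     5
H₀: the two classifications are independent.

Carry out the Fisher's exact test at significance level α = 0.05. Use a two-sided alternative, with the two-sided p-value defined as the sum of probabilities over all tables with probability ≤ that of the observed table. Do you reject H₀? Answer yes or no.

reject H₀: no

Margins: r₁=3, r₂=13, c₁=9, c₂=7, n=16
p_obs = C(3,1)·C(13,8)/C(16,9); sum pmf over tables with pmf ≤ p_obs
p-value (two-sided) = 0.55000
At α=0.05: p ≥ α → fail to reject H₀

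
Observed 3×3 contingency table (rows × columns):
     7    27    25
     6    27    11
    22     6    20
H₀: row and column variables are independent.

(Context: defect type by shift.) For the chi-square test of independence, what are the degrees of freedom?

df = (r−1)(c−1) = (3−1)·(3−1) = 4

degrees of freedom = 4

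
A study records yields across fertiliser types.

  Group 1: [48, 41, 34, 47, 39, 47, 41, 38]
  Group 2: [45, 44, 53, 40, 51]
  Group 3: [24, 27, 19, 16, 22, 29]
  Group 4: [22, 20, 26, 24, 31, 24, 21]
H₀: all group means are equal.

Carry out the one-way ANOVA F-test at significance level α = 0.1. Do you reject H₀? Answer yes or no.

Group means [41.88, 46.60, 22.83, 24.00], grand mean 33.577
SSB = Σnᵢ(x̄ᵢ−x̄)² = 2733.438; SSW = ΣΣ(x−x̄ᵢ)² = 490.908
MSB = 2733.438/3 = 911.1459; MSW = 490.908/22 = 22.3140
F = MSB/MSW = 40.8329
df = (3, 22)
p-value (upper-tail) = 0.00000
At α=0.1: p < α → reject H₀

reject H₀: yes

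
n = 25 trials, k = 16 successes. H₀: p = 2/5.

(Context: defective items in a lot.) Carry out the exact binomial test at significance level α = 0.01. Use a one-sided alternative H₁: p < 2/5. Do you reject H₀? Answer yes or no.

reject H₀: no

Exact binomial: n=25, k=16, p₀=2/5=0.4000
P(X≤16) from Σ C(n,i)·p₀^i·(1−p₀)^(n−i)
p-value (one-sided, H₁ less) = 0.99567
At α=0.01: p ≥ α → fail to reject H₀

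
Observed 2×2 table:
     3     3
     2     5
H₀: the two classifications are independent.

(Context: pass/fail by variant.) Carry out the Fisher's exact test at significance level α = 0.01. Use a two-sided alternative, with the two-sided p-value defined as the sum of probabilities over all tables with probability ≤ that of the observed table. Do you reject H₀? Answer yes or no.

Margins: r₁=6, r₂=7, c₁=5, c₂=8, n=13
p_obs = C(6,3)·C(7,2)/C(13,5); sum pmf over tables with pmf ≤ p_obs
p-value (two-sided) = 0.59207
At α=0.01: p ≥ α → fail to reject H₀

reject H₀: no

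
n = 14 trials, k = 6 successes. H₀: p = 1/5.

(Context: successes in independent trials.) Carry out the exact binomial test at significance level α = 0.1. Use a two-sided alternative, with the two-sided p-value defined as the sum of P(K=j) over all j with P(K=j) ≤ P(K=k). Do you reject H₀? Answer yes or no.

Exact binomial: n=14, k=6, p₀=1/5=0.2000
P(X=j) = C(n,j)·p₀^j·(1−p₀)^(n−j); p = Σ P(X=j) over j with P(X=j) ≤ P(X=6)
p-value (two-sided) = 0.04385
At α=0.1: p < α → reject H₀

reject H₀: yes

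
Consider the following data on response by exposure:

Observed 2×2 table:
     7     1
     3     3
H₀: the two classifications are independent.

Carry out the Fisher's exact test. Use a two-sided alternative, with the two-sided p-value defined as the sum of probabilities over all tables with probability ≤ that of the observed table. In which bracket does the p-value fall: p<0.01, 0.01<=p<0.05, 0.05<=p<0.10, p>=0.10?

p-value bracket: p>=0.10

Margins: r₁=8, r₂=6, c₁=10, c₂=4, n=14
p_obs = C(8,7)·C(6,3)/C(14,10); sum pmf over tables with pmf ≤ p_obs
p-value (two-sided) = 0.24476
→ bracket: p>=0.10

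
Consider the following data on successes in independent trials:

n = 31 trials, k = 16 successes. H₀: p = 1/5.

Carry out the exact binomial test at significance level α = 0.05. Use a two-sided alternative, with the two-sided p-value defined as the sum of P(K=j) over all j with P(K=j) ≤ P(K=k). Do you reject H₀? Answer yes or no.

Exact binomial: n=31, k=16, p₀=1/5=0.2000
P(X=j) = C(n,j)·p₀^j·(1−p₀)^(n−j); p = Σ P(X=j) over j with P(X=j) ≤ P(X=16)
p-value (two-sided) = 0.00009
At α=0.05: p < α → reject H₀

reject H₀: yes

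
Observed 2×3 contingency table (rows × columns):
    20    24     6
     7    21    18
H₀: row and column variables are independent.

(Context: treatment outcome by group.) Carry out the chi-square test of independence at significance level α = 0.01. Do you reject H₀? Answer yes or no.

Row totals [50, 46], col totals [27, 45, 24], n=96
χ² = (20−14.06)²/14.06 + (24−23.44)²/23.44 + (6−12.50)²/12.50 + (7−12.94)²/12.94 + (21−21.56)²/21.56 + (18−11.50)²/11.50 = 12.3140
df = 2
p-value (upper-tail) = 0.00212
At α=0.01: p < α → reject H₀

reject H₀: yes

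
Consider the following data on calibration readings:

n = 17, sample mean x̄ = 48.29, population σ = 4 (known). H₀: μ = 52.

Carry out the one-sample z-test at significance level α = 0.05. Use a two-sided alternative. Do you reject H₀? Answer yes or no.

reject H₀: yes

SE = σ/√n = 4/√17 = 0.9701
z = (x̄−μ₀)/SE = (48.29−52)/0.9701 = -3.8242
p-value (two-sided) = 0.00013
At α=0.05: p < α → reject H₀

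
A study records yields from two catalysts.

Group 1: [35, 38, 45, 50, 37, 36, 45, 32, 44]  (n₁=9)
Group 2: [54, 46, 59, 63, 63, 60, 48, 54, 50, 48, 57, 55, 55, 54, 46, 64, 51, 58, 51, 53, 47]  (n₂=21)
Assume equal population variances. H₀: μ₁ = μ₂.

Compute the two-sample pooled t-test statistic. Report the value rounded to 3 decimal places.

x̄₁=40.222, s₁=5.954, n₁=9
x̄₂=54.095, s₂=5.629, n₂=21
s_p² = [8·5.954² + 20·5.629²]/28 = 32.7630
SE = √(s_p²·(1/9+1/21)) = 2.2805
t = (40.222−54.095)/2.2805 = -6.0834
df = 28

test statistic = -6.083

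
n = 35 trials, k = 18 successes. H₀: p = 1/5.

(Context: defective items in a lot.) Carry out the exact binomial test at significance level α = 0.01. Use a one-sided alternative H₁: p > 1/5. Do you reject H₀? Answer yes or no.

reject H₀: yes

Exact binomial: n=35, k=18, p₀=1/5=0.2000
P(X≥18) from Σ C(n,i)·p₀^i·(1−p₀)^(n−i)
p-value (one-sided, H₁ greater) = 0.00003
At α=0.01: p < α → reject H₀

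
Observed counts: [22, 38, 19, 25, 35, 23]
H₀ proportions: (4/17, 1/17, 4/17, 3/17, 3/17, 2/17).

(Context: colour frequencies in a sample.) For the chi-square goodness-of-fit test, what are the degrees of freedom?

degrees of freedom = 5

df = k − 1 = 6 − 1 = 5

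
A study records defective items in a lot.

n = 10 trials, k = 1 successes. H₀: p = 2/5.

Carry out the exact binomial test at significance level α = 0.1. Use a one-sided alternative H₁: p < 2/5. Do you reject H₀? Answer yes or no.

Exact binomial: n=10, k=1, p₀=2/5=0.4000
P(X≤1) from Σ C(n,i)·p₀^i·(1−p₀)^(n−i)
p-value (one-sided, H₁ less) = 0.04636
At α=0.1: p < α → reject H₀

reject H₀: yes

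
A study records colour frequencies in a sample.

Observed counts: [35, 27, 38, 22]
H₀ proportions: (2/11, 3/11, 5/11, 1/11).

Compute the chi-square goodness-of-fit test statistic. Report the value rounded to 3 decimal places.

n = 122; E_i = n·p_i = [22.18, 33.27, 55.45, 11.09]
χ² = (35−22.18)²/22.18 + (27−33.27)²/33.27 + (38−55.45)²/55.45 + (22−11.09)²/11.09 = 24.8139
df = 3

test statistic = 24.814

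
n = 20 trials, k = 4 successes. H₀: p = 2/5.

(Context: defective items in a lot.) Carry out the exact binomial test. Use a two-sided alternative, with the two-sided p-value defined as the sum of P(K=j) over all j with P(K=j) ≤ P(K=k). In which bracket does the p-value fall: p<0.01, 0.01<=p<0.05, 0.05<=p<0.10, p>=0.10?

p-value bracket: 0.05<=p<0.10

Exact binomial: n=20, k=4, p₀=2/5=0.4000
P(X=j) = C(n,j)·p₀^j·(1−p₀)^(n−j); p = Σ P(X=j) over j with P(X=j) ≤ P(X=4)
p-value (two-sided) = 0.07198
→ bracket: 0.05<=p<0.10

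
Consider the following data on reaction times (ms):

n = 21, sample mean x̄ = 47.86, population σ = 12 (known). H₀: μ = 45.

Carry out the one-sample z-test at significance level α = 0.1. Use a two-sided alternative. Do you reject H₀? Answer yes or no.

reject H₀: no

SE = σ/√n = 12/√21 = 2.6186
z = (x̄−μ₀)/SE = (47.86−45)/2.6186 = 1.0922
p-value (two-sided) = 0.27475
At α=0.1: p ≥ α → fail to reject H₀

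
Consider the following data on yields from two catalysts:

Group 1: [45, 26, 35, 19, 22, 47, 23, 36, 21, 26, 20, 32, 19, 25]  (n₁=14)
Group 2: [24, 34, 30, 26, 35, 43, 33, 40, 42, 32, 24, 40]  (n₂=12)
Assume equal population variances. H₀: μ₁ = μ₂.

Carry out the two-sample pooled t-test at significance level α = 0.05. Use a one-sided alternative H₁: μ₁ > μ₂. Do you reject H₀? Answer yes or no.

reject H₀: no

x̄₁=28.286, s₁=9.327, n₁=14
x̄₂=33.583, s₂=6.748, n₂=12
s_p² = [13·9.327² + 11·6.748²]/24 = 67.9906
SE = √(s_p²·(1/14+1/12)) = 3.2438
t = (28.286−33.583)/3.2438 = -1.6331
df = 24
p-value (one-sided, H₁ greater) = 0.94225
At α=0.05: p ≥ α → fail to reject H₀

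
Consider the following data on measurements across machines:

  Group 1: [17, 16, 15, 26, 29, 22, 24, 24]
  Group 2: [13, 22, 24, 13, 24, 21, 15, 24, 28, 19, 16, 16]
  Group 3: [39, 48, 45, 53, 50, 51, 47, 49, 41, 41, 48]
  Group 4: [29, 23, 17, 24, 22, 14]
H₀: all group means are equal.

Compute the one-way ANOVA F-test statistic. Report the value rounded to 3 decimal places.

Group means [21.62, 19.58, 46.55, 21.50], grand mean 28.351
SSB = Σnᵢ(x̄ᵢ−x̄)² = 5207.413; SSW = ΣΣ(x−x̄ᵢ)² = 799.019
MSB = 5207.413/3 = 1735.8045; MSW = 799.019/33 = 24.2127
F = MSB/MSW = 71.6899
df = (3, 33)

test statistic = 71.690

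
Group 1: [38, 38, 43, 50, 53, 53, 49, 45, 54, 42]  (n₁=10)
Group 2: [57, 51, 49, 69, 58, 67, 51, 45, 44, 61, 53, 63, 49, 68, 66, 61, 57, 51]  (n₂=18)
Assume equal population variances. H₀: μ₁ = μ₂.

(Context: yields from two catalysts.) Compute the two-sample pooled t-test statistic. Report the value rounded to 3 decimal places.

x̄₁=46.500, s₁=6.133, n₁=10
x̄₂=56.667, s₂=7.963, n₂=18
s_p² = [9·6.133² + 17·7.963²]/26 = 54.4808
SE = √(s_p²·(1/10+1/18)) = 2.9111
t = (46.500−56.667)/2.9111 = -3.4923
df = 26

test statistic = -3.492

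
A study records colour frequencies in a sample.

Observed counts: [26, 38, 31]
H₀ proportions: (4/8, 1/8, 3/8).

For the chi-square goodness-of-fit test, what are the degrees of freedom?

df = k − 1 = 3 − 1 = 2

degrees of freedom = 2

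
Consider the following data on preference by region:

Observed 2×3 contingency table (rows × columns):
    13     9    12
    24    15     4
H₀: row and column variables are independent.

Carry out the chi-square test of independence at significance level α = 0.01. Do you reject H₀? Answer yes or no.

Row totals [34, 43], col totals [37, 24, 16], n=77
χ² = (13−16.34)²/16.34 + (9−10.60)²/10.60 + (12−7.06)²/7.06 + (24−20.66)²/20.66 + (15−13.40)²/13.40 + (4−8.94)²/8.94 = 7.8252
df = 2
p-value (upper-tail) = 0.01999
At α=0.01: p ≥ α → fail to reject H₀

reject H₀: no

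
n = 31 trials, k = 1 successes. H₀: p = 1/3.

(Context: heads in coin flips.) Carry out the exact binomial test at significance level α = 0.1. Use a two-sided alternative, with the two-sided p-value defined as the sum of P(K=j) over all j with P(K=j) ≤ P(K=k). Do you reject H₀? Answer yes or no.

Exact binomial: n=31, k=1, p₀=1/3=0.3333
P(X=j) = C(n,j)·p₀^j·(1−p₀)^(n−j); p = Σ P(X=j) over j with P(X=j) ≤ P(X=1)
p-value (two-sided) = 0.00008
At α=0.1: p < α → reject H₀

reject H₀: yes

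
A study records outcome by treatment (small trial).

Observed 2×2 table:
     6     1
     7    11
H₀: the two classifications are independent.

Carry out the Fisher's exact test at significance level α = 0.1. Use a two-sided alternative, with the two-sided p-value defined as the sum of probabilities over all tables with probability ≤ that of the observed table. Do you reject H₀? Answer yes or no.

Margins: r₁=7, r₂=18, c₁=13, c₂=12, n=25
p_obs = C(7,6)·C(18,7)/C(25,13); sum pmf over tables with pmf ≤ p_obs
p-value (two-sided) = 0.07304
At α=0.1: p < α → reject H₀

reject H₀: yes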